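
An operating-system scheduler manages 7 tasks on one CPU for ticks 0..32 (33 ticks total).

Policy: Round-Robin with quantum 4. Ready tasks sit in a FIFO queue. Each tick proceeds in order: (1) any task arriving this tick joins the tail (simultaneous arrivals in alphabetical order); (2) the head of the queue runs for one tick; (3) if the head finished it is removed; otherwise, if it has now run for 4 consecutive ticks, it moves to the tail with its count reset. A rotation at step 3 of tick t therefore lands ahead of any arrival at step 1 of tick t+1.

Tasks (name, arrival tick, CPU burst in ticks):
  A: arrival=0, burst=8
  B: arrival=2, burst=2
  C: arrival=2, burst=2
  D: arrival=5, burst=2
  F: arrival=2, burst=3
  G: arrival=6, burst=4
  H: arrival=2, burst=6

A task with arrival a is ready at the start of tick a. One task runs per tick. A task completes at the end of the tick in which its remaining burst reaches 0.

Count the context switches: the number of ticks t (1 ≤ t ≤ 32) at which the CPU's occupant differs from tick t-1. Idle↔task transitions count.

context switches = 9

t=0: queue=[A] q_used=0 → run A
t=1: queue=[A] q_used=1 → run A
t=2: queue=[A,B,C,F,H] q_used=2 → run A
t=3: queue=[A,B,C,F,H] q_used=3 → run A
t=4: queue=[B,C,F,H,A] q_used=0 → run B
t=5: queue=[B,C,F,H,A,D] q_used=1 → run B
t=6: queue=[C,F,H,A,D,G] q_used=0 → run C
t=7: queue=[C,F,H,A,D,G] q_used=1 → run C
t=8: queue=[F,H,A,D,G] q_used=0 → run F
t=9: queue=[F,H,A,D,G] q_used=1 → run F
t=10: queue=[F,H,A,D,G] q_used=2 → run F
t=11: queue=[H,A,D,G] q_used=0 → run H
t=12: queue=[H,A,D,G] q_used=1 → run H
t=13: queue=[H,A,D,G] q_used=2 → run H
t=14: queue=[H,A,D,G] q_used=3 → run H
t=15: queue=[A,D,G,H] q_used=0 → run A
t=16: queue=[A,D,G,H] q_used=1 → run A
t=17: queue=[A,D,G,H] q_used=2 → run A
t=18: queue=[A,D,G,H] q_used=3 → run A
t=19: queue=[D,G,H] q_used=0 → run D
t=20: queue=[D,G,H] q_used=1 → run D
t=21: queue=[G,H] q_used=0 → run G
t=22: queue=[G,H] q_used=1 → run G
t=23: queue=[G,H] q_used=2 → run G
t=24: queue=[G,H] q_used=3 → run G
t=25: queue=[H] q_used=0 → run H
t=26: queue=[H] q_used=1 → run H
t=27: (idle)
t=28: (idle)
t=29: (idle)
t=30: (idle)
t=31: (idle)
t=32: (idle)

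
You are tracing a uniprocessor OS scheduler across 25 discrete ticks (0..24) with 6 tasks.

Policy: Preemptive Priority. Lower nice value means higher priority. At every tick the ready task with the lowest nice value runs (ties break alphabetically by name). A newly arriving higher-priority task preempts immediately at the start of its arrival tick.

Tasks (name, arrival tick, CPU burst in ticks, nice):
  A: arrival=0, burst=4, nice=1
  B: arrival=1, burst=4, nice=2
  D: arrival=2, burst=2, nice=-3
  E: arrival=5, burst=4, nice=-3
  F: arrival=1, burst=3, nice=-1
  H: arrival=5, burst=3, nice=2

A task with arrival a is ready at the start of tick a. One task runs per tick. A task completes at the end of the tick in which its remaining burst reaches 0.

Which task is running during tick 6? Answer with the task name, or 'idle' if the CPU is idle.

t=0: ready={A} → run A
t=1: ready={A,B,F} → run F
t=2: ready={A,B,D,F} → run D
t=3: ready={A,B,D,F} → run D
t=4: ready={A,B,F} → run F
t=5: ready={A,B,E,F,H} → run E
t=6: ready={A,B,E,F,H} → run E
t=7: ready={A,B,E,F,H} → run E
t=8: ready={A,B,E,F,H} → run E
t=9: ready={A,B,F,H} → run F
t=10: ready={A,B,H} → run A
t=11: ready={A,B,H} → run A
t=12: ready={A,B,H} → run A
t=13: ready={B,H} → run B
t=14: ready={B,H} → run B
t=15: ready={B,H} → run B
t=16: ready={B,H} → run B
t=17: ready={H} → run H
t=18: ready={H} → run H
t=19: ready={H} → run H
t=20: (idle)
t=21: (idle)
t=22: (idle)
t=23: (idle)
t=24: (idle)

running at tick 6 = E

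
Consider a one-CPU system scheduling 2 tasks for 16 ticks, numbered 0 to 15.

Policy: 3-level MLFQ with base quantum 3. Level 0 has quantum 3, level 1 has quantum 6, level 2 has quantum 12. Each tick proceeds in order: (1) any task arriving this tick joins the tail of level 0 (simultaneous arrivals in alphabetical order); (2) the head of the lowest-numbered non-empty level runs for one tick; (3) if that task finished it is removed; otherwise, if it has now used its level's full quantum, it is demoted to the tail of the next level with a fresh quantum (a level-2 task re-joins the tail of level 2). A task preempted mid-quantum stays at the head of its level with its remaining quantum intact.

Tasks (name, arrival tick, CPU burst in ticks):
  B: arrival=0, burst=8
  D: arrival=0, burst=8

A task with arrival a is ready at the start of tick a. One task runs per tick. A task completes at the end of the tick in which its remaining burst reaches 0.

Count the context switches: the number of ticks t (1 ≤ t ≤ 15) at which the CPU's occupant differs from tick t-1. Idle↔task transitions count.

t=0: L0/L1/L2 = BD/-/- → run B
t=1: L0/L1/L2 = BD/-/- → run B
t=2: L0/L1/L2 = BD/-/- → run B
t=3: L0/L1/L2 = D/B/- → run D
t=4: L0/L1/L2 = D/B/- → run D
t=5: L0/L1/L2 = D/B/- → run D
t=6: L0/L1/L2 = -/BD/- → run B
t=7: L0/L1/L2 = -/BD/- → run B
t=8: L0/L1/L2 = -/BD/- → run B
t=9: L0/L1/L2 = -/BD/- → run B
t=10: L0/L1/L2 = -/BD/- → run B
t=11: L0/L1/L2 = -/D/- → run D
t=12: L0/L1/L2 = -/D/- → run D
t=13: L0/L1/L2 = -/D/- → run D
t=14: L0/L1/L2 = -/D/- → run D
t=15: L0/L1/L2 = -/D/- → run D

context switches = 3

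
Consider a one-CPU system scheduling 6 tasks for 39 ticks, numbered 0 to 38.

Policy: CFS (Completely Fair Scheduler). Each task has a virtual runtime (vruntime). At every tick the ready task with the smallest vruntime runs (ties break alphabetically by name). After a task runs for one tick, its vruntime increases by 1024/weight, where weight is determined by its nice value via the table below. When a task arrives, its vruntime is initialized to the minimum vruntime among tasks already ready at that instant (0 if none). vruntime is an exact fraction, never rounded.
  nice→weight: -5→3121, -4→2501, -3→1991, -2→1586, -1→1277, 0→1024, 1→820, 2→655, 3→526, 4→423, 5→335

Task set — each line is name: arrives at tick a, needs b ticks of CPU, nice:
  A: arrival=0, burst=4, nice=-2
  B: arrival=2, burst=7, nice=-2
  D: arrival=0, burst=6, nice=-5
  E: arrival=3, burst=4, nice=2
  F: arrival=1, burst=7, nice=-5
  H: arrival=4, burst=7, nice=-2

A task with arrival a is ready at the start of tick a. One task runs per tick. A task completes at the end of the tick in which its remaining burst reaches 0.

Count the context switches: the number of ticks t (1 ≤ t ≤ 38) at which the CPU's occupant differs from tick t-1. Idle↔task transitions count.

t=0: vr[A=0 D=0] → run A
t=1: vr[A=512/793 D=0 F=0] → run D
t=2: vr[A=512/793 B=0 D=1024/3121 F=0] → run B
t=3: vr[A=512/793 B=512/793 D=1024/3121 E=0 F=0] → run E
t=4: vr[A=512/793 B=512/793 D=1024/3121 E=1024/655 F=0 H=0] → run F
t=5: vr[A=512/793 B=512/793 D=1024/3121 E=1024/655 F=1024/3121 H=0] → run H
t=6: vr[A=512/793 B=512/793 D=1024/3121 E=1024/655 F=1024/3121 H=512/793] → run D
t=7: vr[A=512/793 B=512/793 D=2048/3121 E=1024/655 F=1024/3121 H=512/793] → run F
t=8: vr[A=512/793 B=512/793 D=2048/3121 E=1024/655 F=2048/3121 H=512/793] → run A
t=9: vr[A=1024/793 B=512/793 D=2048/3121 E=1024/655 F=2048/3121 H=512/793] → run B
t=10: vr[A=1024/793 B=1024/793 D=2048/3121 E=1024/655 F=2048/3121 H=512/793] → run H
t=11: vr[A=1024/793 B=1024/793 D=2048/3121 E=1024/655 F=2048/3121 H=1024/793] → run D
t=12: vr[A=1024/793 B=1024/793 D=3072/3121 E=1024/655 F=2048/3121 H=1024/793] → run F
t=13: vr[A=1024/793 B=1024/793 D=3072/3121 E=1024/655 F=3072/3121 H=1024/793] → run D
t=14: vr[A=1024/793 B=1024/793 D=4096/3121 E=1024/655 F=3072/3121 H=1024/793] → run F
t=15: vr[A=1024/793 B=1024/793 D=4096/3121 E=1024/655 F=4096/3121 H=1024/793] → run A
t=16: vr[A=1536/793 B=1024/793 D=4096/3121 E=1024/655 F=4096/3121 H=1024/793] → run B
t=17: vr[A=1536/793 B=1536/793 D=4096/3121 E=1024/655 F=4096/3121 H=1024/793] → run H
t=18: vr[A=1536/793 B=1536/793 D=4096/3121 E=1024/655 F=4096/3121 H=1536/793] → run D
t=19: vr[A=1536/793 B=1536/793 D=5120/3121 E=1024/655 F=4096/3121 H=1536/793] → run F
t=20: vr[A=1536/793 B=1536/793 D=5120/3121 E=1024/655 F=5120/3121 H=1536/793] → run E
t=21: vr[A=1536/793 B=1536/793 D=5120/3121 E=2048/655 F=5120/3121 H=1536/793] → run D
t=22: vr[A=1536/793 B=1536/793 E=2048/655 F=5120/3121 H=1536/793] → run F
t=23: vr[A=1536/793 B=1536/793 E=2048/655 F=6144/3121 H=1536/793] → run A
t=24: vr[B=1536/793 E=2048/655 F=6144/3121 H=1536/793] → run B
t=25: vr[B=2048/793 E=2048/655 F=6144/3121 H=1536/793] → run H
t=26: vr[B=2048/793 E=2048/655 F=6144/3121 H=2048/793] → run F
t=27: vr[B=2048/793 E=2048/655 H=2048/793] → run B
t=28: vr[B=2560/793 E=2048/655 H=2048/793] → run H
t=29: vr[B=2560/793 E=2048/655 H=2560/793] → run E
t=30: vr[B=2560/793 E=3072/655 H=2560/793] → run B
t=31: vr[B=3072/793 E=3072/655 H=2560/793] → run H
t=32: vr[B=3072/793 E=3072/655 H=3072/793] → run B
t=33: vr[E=3072/655 H=3072/793] → run H
t=34: vr[E=3072/655] → run E
t=35: (idle)
t=36: (idle)
t=37: (idle)
t=38: (idle)

context switches = 35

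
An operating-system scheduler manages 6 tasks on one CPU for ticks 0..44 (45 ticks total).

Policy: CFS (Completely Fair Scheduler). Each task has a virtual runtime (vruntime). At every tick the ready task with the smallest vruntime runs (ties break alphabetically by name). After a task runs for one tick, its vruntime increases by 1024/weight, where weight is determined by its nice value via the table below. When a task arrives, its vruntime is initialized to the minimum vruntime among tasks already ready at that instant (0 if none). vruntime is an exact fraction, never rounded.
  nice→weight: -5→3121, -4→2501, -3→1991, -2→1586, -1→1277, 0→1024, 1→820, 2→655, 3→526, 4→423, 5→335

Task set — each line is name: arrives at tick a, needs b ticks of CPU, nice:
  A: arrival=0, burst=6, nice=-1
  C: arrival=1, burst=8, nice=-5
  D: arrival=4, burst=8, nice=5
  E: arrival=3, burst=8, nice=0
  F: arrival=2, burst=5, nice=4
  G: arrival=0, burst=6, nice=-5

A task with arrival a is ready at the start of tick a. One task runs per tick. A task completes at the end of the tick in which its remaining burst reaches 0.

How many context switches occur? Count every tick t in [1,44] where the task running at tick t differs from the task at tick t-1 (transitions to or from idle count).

context switches = 37

t=0: vr[A=0 G=0] → run A
t=1: vr[A=1024/1277 C=0 G=0] → run C
t=2: vr[A=1024/1277 C=1024/3121 F=0 G=0] → run F
t=3: vr[A=1024/1277 C=1024/3121 E=0 F=1024/423 G=0] → run E
t=4: vr[A=1024/1277 C=1024/3121 D=0 E=1 F=1024/423 G=0] → run D
t=5: vr[A=1024/1277 C=1024/3121 D=1024/335 E=1 F=1024/423 G=0] → run G
t=6: vr[A=1024/1277 C=1024/3121 D=1024/335 E=1 F=1024/423 G=1024/3121] → run C
t=7: vr[A=1024/1277 C=2048/3121 D=1024/335 E=1 F=1024/423 G=1024/3121] → run G
t=8: vr[A=1024/1277 C=2048/3121 D=1024/335 E=1 F=1024/423 G=2048/3121] → run C
t=9: vr[A=1024/1277 C=3072/3121 D=1024/335 E=1 F=1024/423 G=2048/3121] → run G
t=10: vr[A=1024/1277 C=3072/3121 D=1024/335 E=1 F=1024/423 G=3072/3121] → run A
t=11: vr[A=2048/1277 C=3072/3121 D=1024/335 E=1 F=1024/423 G=3072/3121] → run C
t=12: vr[A=2048/1277 C=4096/3121 D=1024/335 E=1 F=1024/423 G=3072/3121] → run G
t=13: vr[A=2048/1277 C=4096/3121 D=1024/335 E=1 F=1024/423 G=4096/3121] → run E
t=14: vr[A=2048/1277 C=4096/3121 D=1024/335 E=2 F=1024/423 G=4096/3121] → run C
t=15: vr[A=2048/1277 C=5120/3121 D=1024/335 E=2 F=1024/423 G=4096/3121] → run G
t=16: vr[A=2048/1277 C=5120/3121 D=1024/335 E=2 F=1024/423 G=5120/3121] → run A
t=17: vr[A=3072/1277 C=5120/3121 D=1024/335 E=2 F=1024/423 G=5120/3121] → run C
t=18: vr[A=3072/1277 C=6144/3121 D=1024/335 E=2 F=1024/423 G=5120/3121] → run G
t=19: vr[A=3072/1277 C=6144/3121 D=1024/335 E=2 F=1024/423] → run C
t=20: vr[A=3072/1277 C=7168/3121 D=1024/335 E=2 F=1024/423] → run E
t=21: vr[A=3072/1277 C=7168/3121 D=1024/335 E=3 F=1024/423] → run C
t=22: vr[A=3072/1277 D=1024/335 E=3 F=1024/423] → run A
t=23: vr[A=4096/1277 D=1024/335 E=3 F=1024/423] → run F
t=24: vr[A=4096/1277 D=1024/335 E=3 F=2048/423] → run E
t=25: vr[A=4096/1277 D=1024/335 E=4 F=2048/423] → run D
t=26: vr[A=4096/1277 D=2048/335 E=4 F=2048/423] → run A
t=27: vr[A=5120/1277 D=2048/335 E=4 F=2048/423] → run E
t=28: vr[A=5120/1277 D=2048/335 E=5 F=2048/423] → run A
t=29: vr[D=2048/335 E=5 F=2048/423] → run F
t=30: vr[D=2048/335 E=5 F=1024/141] → run E
t=31: vr[D=2048/335 E=6 F=1024/141] → run E
t=32: vr[D=2048/335 E=7 F=1024/141] → run D
t=33: vr[D=3072/335 E=7 F=1024/141] → run E
t=34: vr[D=3072/335 F=1024/141] → run F
t=35: vr[D=3072/335 F=4096/423] → run D
t=36: vr[D=4096/335 F=4096/423] → run F
t=37: vr[D=4096/335] → run D
t=38: vr[D=1024/67] → run D
t=39: vr[D=6144/335] → run D
t=40: vr[D=7168/335] → run D
t=41: (idle)
t=42: (idle)
t=43: (idle)
t=44: (idle)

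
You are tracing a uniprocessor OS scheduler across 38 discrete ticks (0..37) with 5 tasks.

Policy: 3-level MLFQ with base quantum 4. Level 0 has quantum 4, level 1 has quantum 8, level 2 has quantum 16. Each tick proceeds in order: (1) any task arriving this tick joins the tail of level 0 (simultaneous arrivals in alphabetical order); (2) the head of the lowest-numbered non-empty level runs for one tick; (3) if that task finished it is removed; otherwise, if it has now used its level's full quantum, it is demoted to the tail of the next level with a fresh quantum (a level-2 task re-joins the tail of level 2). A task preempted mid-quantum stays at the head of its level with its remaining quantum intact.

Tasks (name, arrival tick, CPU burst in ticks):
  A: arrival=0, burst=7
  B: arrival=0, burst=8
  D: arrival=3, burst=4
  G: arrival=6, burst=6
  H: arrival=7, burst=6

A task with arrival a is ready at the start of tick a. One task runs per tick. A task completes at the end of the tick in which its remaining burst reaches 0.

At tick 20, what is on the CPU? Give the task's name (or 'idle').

t=0: L0/L1/L2 = AB/-/- → run A
t=1: L0/L1/L2 = AB/-/- → run A
t=2: L0/L1/L2 = AB/-/- → run A
t=3: L0/L1/L2 = ABD/-/- → run A
t=4: L0/L1/L2 = BD/A/- → run B
t=5: L0/L1/L2 = BD/A/- → run B
t=6: L0/L1/L2 = BDG/A/- → run B
t=7: L0/L1/L2 = BDGH/A/- → run B
t=8: L0/L1/L2 = DGH/AB/- → run D
t=9: L0/L1/L2 = DGH/AB/- → run D
t=10: L0/L1/L2 = DGH/AB/- → run D
t=11: L0/L1/L2 = DGH/AB/- → run D
t=12: L0/L1/L2 = GH/AB/- → run G
t=13: L0/L1/L2 = GH/AB/- → run G
t=14: L0/L1/L2 = GH/AB/- → run G
t=15: L0/L1/L2 = GH/AB/- → run G
t=16: L0/L1/L2 = H/ABG/- → run H
t=17: L0/L1/L2 = H/ABG/- → run H
t=18: L0/L1/L2 = H/ABG/- → run H
t=19: L0/L1/L2 = H/ABG/- → run H
t=20: L0/L1/L2 = -/ABGH/- → run A
t=21: L0/L1/L2 = -/ABGH/- → run A
t=22: L0/L1/L2 = -/ABGH/- → run A
t=23: L0/L1/L2 = -/BGH/- → run B
t=24: L0/L1/L2 = -/BGH/- → run B
t=25: L0/L1/L2 = -/BGH/- → run B
t=26: L0/L1/L2 = -/BGH/- → run B
t=27: L0/L1/L2 = -/GH/- → run G
t=28: L0/L1/L2 = -/GH/- → run G
t=29: L0/L1/L2 = -/H/- → run H
t=30: L0/L1/L2 = -/H/- → run H
t=31: (idle)
t=32: (idle)
t=33: (idle)
t=34: (idle)
t=35: (idle)
t=36: (idle)
t=37: (idle)

running at tick 20 = A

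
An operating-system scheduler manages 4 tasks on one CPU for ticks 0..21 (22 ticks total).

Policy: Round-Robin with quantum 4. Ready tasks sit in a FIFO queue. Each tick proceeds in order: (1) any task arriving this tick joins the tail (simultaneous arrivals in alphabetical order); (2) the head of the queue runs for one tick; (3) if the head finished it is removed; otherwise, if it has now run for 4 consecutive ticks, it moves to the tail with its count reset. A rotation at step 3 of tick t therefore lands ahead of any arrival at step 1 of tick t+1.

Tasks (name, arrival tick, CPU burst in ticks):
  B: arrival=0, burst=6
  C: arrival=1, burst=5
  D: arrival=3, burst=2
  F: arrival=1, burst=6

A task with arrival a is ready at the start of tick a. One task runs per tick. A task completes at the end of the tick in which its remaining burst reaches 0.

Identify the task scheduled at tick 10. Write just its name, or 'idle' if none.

t=0: queue=[B] q_used=0 → run B
t=1: queue=[B,C,F] q_used=1 → run B
t=2: queue=[B,C,F] q_used=2 → run B
t=3: queue=[B,C,F,D] q_used=3 → run B
t=4: queue=[C,F,D,B] q_used=0 → run C
t=5: queue=[C,F,D,B] q_used=1 → run C
t=6: queue=[C,F,D,B] q_used=2 → run C
t=7: queue=[C,F,D,B] q_used=3 → run C
t=8: queue=[F,D,B,C] q_used=0 → run F
t=9: queue=[F,D,B,C] q_used=1 → run F
t=10: queue=[F,D,B,C] q_used=2 → run F
t=11: queue=[F,D,B,C] q_used=3 → run F
t=12: queue=[D,B,C,F] q_used=0 → run D
t=13: queue=[D,B,C,F] q_used=1 → run D
t=14: queue=[B,C,F] q_used=0 → run B
t=15: queue=[B,C,F] q_used=1 → run B
t=16: queue=[C,F] q_used=0 → run C
t=17: queue=[F] q_used=0 → run F
t=18: queue=[F] q_used=1 → run F
t=19: (idle)
t=20: (idle)
t=21: (idle)

running at tick 10 = F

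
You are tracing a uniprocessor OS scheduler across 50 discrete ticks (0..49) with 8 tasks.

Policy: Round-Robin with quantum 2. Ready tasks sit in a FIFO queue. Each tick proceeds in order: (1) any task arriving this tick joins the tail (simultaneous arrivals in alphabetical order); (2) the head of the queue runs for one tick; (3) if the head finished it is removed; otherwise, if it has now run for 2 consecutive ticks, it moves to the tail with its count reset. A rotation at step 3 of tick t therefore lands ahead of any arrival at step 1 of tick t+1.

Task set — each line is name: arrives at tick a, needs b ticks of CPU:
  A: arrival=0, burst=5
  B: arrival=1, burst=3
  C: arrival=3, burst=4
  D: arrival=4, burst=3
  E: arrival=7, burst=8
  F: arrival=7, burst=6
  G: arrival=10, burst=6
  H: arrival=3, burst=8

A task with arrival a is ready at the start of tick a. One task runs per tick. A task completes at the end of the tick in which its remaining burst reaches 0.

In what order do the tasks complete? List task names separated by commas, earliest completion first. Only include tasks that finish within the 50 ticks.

t=0: queue=[A] q_used=0 → run A
t=1: queue=[A,B] q_used=1 → run A
t=2: queue=[B,A] q_used=0 → run B
t=3: queue=[B,A,C,H] q_used=1 → run B
t=4: queue=[A,C,H,B,D] q_used=0 → run A
t=5: queue=[A,C,H,B,D] q_used=1 → run A
t=6: queue=[C,H,B,D,A] q_used=0 → run C
t=7: queue=[C,H,B,D,A,E,F] q_used=1 → run C
t=8: queue=[H,B,D,A,E,F,C] q_used=0 → run H
t=9: queue=[H,B,D,A,E,F,C] q_used=1 → run H
t=10: queue=[B,D,A,E,F,C,H,G] q_used=0 → run B
t=11: queue=[D,A,E,F,C,H,G] q_used=0 → run D
t=12: queue=[D,A,E,F,C,H,G] q_used=1 → run D
t=13: queue=[A,E,F,C,H,G,D] q_used=0 → run A
t=14: queue=[E,F,C,H,G,D] q_used=0 → run E
t=15: queue=[E,F,C,H,G,D] q_used=1 → run E
t=16: queue=[F,C,H,G,D,E] q_used=0 → run F
t=17: queue=[F,C,H,G,D,E] q_used=1 → run F
t=18: queue=[C,H,G,D,E,F] q_used=0 → run C
t=19: queue=[C,H,G,D,E,F] q_used=1 → run C
t=20: queue=[H,G,D,E,F] q_used=0 → run H
t=21: queue=[H,G,D,E,F] q_used=1 → run H
t=22: queue=[G,D,E,F,H] q_used=0 → run G
t=23: queue=[G,D,E,F,H] q_used=1 → run G
t=24: queue=[D,E,F,H,G] q_used=0 → run D
t=25: queue=[E,F,H,G] q_used=0 → run E
t=26: queue=[E,F,H,G] q_used=1 → run E
t=27: queue=[F,H,G,E] q_used=0 → run F
t=28: queue=[F,H,G,E] q_used=1 → run F
t=29: queue=[H,G,E,F] q_used=0 → run H
t=30: queue=[H,G,E,F] q_used=1 → run H
t=31: queue=[G,E,F,H] q_used=0 → run G
t=32: queue=[G,E,F,H] q_used=1 → run G
t=33: queue=[E,F,H,G] q_used=0 → run E
t=34: queue=[E,F,H,G] q_used=1 → run E
t=35: queue=[F,H,G,E] q_used=0 → run F
t=36: queue=[F,H,G,E] q_used=1 → run F
t=37: queue=[H,G,E] q_used=0 → run H
t=38: queue=[H,G,E] q_used=1 → run H
t=39: queue=[G,E] q_used=0 → run G
t=40: queue=[G,E] q_used=1 → run G
t=41: queue=[E] q_used=0 → run E
t=42: queue=[E] q_used=1 → run E
t=43: (idle)
t=44: (idle)
t=45: (idle)
t=46: (idle)
t=47: (idle)
t=48: (idle)
t=49: (idle)

completion order = B, A, C, D, F, H, G, E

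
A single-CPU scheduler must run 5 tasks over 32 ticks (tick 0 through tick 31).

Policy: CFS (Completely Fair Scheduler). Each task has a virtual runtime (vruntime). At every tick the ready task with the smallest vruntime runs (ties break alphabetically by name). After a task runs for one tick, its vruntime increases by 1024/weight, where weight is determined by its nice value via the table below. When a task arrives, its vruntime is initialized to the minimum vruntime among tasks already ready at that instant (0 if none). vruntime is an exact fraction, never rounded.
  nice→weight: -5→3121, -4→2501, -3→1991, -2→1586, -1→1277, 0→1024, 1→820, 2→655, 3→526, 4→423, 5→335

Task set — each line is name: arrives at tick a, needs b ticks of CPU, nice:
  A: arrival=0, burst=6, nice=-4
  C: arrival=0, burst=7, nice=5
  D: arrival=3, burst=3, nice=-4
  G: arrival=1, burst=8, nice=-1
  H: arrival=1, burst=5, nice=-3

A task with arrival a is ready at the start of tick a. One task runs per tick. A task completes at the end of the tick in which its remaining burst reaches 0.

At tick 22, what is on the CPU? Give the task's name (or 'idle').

t=0: vr[A=0 C=0] → run A
t=1: vr[A=1024/2501 C=0 G=0 H=0] → run C
t=2: vr[A=1024/2501 C=1024/335 G=0 H=0] → run G
t=3: vr[A=1024/2501 C=1024/335 D=0 G=1024/1277 H=0] → run D
t=4: vr[A=1024/2501 C=1024/335 D=1024/2501 G=1024/1277 H=0] → run H
t=5: vr[A=1024/2501 C=1024/335 D=1024/2501 G=1024/1277 H=1024/1991] → run A
t=6: vr[A=2048/2501 C=1024/335 D=1024/2501 G=1024/1277 H=1024/1991] → run D
t=7: vr[A=2048/2501 C=1024/335 D=2048/2501 G=1024/1277 H=1024/1991] → run H
t=8: vr[A=2048/2501 C=1024/335 D=2048/2501 G=1024/1277 H=2048/1991] → run G
t=9: vr[A=2048/2501 C=1024/335 D=2048/2501 G=2048/1277 H=2048/1991] → run A
t=10: vr[A=3072/2501 C=1024/335 D=2048/2501 G=2048/1277 H=2048/1991] → run D
t=11: vr[A=3072/2501 C=1024/335 G=2048/1277 H=2048/1991] → run H
t=12: vr[A=3072/2501 C=1024/335 G=2048/1277 H=3072/1991] → run A
t=13: vr[A=4096/2501 C=1024/335 G=2048/1277 H=3072/1991] → run H
t=14: vr[A=4096/2501 C=1024/335 G=2048/1277 H=4096/1991] → run G
t=15: vr[A=4096/2501 C=1024/335 G=3072/1277 H=4096/1991] → run A
t=16: vr[A=5120/2501 C=1024/335 G=3072/1277 H=4096/1991] → run A
t=17: vr[C=1024/335 G=3072/1277 H=4096/1991] → run H
t=18: vr[C=1024/335 G=3072/1277] → run G
t=19: vr[C=1024/335 G=4096/1277] → run C
t=20: vr[C=2048/335 G=4096/1277] → run G
t=21: vr[C=2048/335 G=5120/1277] → run G
t=22: vr[C=2048/335 G=6144/1277] → run G
t=23: vr[C=2048/335 G=7168/1277] → run G
t=24: vr[C=2048/335] → run C
t=25: vr[C=3072/335] → run C
t=26: vr[C=4096/335] → run C
t=27: vr[C=1024/67] → run C
t=28: vr[C=6144/335] → run C
t=29: (idle)
t=30: (idle)
t=31: (idle)

running at tick 22 = G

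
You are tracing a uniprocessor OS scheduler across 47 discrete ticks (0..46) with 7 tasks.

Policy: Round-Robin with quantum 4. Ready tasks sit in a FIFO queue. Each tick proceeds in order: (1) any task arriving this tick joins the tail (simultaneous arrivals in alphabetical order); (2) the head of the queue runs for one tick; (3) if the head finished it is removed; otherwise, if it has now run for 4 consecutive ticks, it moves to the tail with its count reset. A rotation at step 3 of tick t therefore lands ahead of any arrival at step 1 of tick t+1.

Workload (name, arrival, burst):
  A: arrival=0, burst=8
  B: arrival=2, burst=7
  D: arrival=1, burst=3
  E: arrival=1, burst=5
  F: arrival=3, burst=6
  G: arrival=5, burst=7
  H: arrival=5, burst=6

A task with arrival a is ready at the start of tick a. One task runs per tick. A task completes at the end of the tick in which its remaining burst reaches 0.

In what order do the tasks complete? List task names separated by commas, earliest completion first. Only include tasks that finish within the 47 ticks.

t=0: queue=[A] q_used=0 → run A
t=1: queue=[A,D,E] q_used=1 → run A
t=2: queue=[A,D,E,B] q_used=2 → run A
t=3: queue=[A,D,E,B,F] q_used=3 → run A
t=4: queue=[D,E,B,F,A] q_used=0 → run D
t=5: queue=[D,E,B,F,A,G,H] q_used=1 → run D
t=6: queue=[D,E,B,F,A,G,H] q_used=2 → run D
t=7: queue=[E,B,F,A,G,H] q_used=0 → run E
t=8: queue=[E,B,F,A,G,H] q_used=1 → run E
t=9: queue=[E,B,F,A,G,H] q_used=2 → run E
t=10: queue=[E,B,F,A,G,H] q_used=3 → run E
t=11: queue=[B,F,A,G,H,E] q_used=0 → run B
t=12: queue=[B,F,A,G,H,E] q_used=1 → run B
t=13: queue=[B,F,A,G,H,E] q_used=2 → run B
t=14: queue=[B,F,A,G,H,E] q_used=3 → run B
t=15: queue=[F,A,G,H,E,B] q_used=0 → run F
t=16: queue=[F,A,G,H,E,B] q_used=1 → run F
t=17: queue=[F,A,G,H,E,B] q_used=2 → run F
t=18: queue=[F,A,G,H,E,B] q_used=3 → run F
t=19: queue=[A,G,H,E,B,F] q_used=0 → run A
t=20: queue=[A,G,H,E,B,F] q_used=1 → run A
t=21: queue=[A,G,H,E,B,F] q_used=2 → run A
t=22: queue=[A,G,H,E,B,F] q_used=3 → run A
t=23: queue=[G,H,E,B,F] q_used=0 → run G
t=24: queue=[G,H,E,B,F] q_used=1 → run G
t=25: queue=[G,H,E,B,F] q_used=2 → run G
t=26: queue=[G,H,E,B,F] q_used=3 → run G
t=27: queue=[H,E,B,F,G] q_used=0 → run H
t=28: queue=[H,E,B,F,G] q_used=1 → run H
t=29: queue=[H,E,B,F,G] q_used=2 → run H
t=30: queue=[H,E,B,F,G] q_used=3 → run H
t=31: queue=[E,B,F,G,H] q_used=0 → run E
t=32: queue=[B,F,G,H] q_used=0 → run B
t=33: queue=[B,F,G,H] q_used=1 → run B
t=34: queue=[B,F,G,H] q_used=2 → run B
t=35: queue=[F,G,H] q_used=0 → run F
t=36: queue=[F,G,H] q_used=1 → run F
t=37: queue=[G,H] q_used=0 → run G
t=38: queue=[G,H] q_used=1 → run G
t=39: queue=[G,H] q_used=2 → run G
t=40: queue=[H] q_used=0 → run H
t=41: queue=[H] q_used=1 → run H
t=42: (idle)
t=43: (idle)
t=44: (idle)
t=45: (idle)
t=46: (idle)

completion order = D, A, E, B, F, G, H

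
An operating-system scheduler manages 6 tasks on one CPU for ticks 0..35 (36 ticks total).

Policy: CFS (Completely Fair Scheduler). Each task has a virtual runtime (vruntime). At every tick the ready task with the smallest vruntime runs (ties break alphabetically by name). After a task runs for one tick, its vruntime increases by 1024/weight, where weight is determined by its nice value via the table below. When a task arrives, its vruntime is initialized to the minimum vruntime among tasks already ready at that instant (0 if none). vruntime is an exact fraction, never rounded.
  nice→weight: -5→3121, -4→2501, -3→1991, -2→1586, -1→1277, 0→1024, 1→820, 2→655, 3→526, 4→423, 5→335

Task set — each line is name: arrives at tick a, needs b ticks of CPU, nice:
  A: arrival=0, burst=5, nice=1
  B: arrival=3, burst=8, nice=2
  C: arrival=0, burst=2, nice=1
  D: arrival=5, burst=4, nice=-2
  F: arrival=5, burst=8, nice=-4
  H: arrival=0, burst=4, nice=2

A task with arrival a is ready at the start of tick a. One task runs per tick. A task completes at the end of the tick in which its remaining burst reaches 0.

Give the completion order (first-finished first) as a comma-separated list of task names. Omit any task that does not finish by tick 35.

t=0: vr[A=0 C=0 H=0] → run A
t=1: vr[A=256/205 C=0 H=0] → run C
t=2: vr[A=256/205 C=256/205 H=0] → run H
t=3: vr[A=256/205 B=256/205 C=256/205 H=1024/655] → run A
t=4: vr[A=512/205 B=256/205 C=256/205 H=1024/655] → run B
t=5: vr[A=512/205 B=15104/5371 C=256/205 D=256/205 F=256/205 H=1024/655] → run C
t=6: vr[A=512/205 B=15104/5371 D=256/205 F=256/205 H=1024/655] → run D
t=7: vr[A=512/205 B=15104/5371 D=307968/162565 F=256/205 H=1024/655] → run F
t=8: vr[A=512/205 B=15104/5371 D=307968/162565 F=20736/12505 H=1024/655] → run H
t=9: vr[A=512/205 B=15104/5371 D=307968/162565 F=20736/12505 H=2048/655] → run F
t=10: vr[A=512/205 B=15104/5371 D=307968/162565 F=25856/12505 H=2048/655] → run D
t=11: vr[A=512/205 B=15104/5371 D=412928/162565 F=25856/12505 H=2048/655] → run F
t=12: vr[A=512/205 B=15104/5371 D=412928/162565 F=30976/12505 H=2048/655] → run F
t=13: vr[A=512/205 B=15104/5371 D=412928/162565 F=36096/12505 H=2048/655] → run A
t=14: vr[A=768/205 B=15104/5371 D=412928/162565 F=36096/12505 H=2048/655] → run D
t=15: vr[A=768/205 B=15104/5371 D=517888/162565 F=36096/12505 H=2048/655] → run B
t=16: vr[A=768/205 B=117504/26855 D=517888/162565 F=36096/12505 H=2048/655] → run F
t=17: vr[A=768/205 B=117504/26855 D=517888/162565 F=41216/12505 H=2048/655] → run H
t=18: vr[A=768/205 B=117504/26855 D=517888/162565 F=41216/12505 H=3072/655] → run D
t=19: vr[A=768/205 B=117504/26855 F=41216/12505 H=3072/655] → run F
t=20: vr[A=768/205 B=117504/26855 F=46336/12505 H=3072/655] → run F
t=21: vr[A=768/205 B=117504/26855 F=51456/12505 H=3072/655] → run A
t=22: vr[A=1024/205 B=117504/26855 F=51456/12505 H=3072/655] → run F
t=23: vr[A=1024/205 B=117504/26855 H=3072/655] → run B
t=24: vr[A=1024/205 B=159488/26855 H=3072/655] → run H
t=25: vr[A=1024/205 B=159488/26855] → run A
t=26: vr[B=159488/26855] → run B
t=27: vr[B=201472/26855] → run B
t=28: vr[B=243456/26855] → run B
t=29: vr[B=57088/5371] → run B
t=30: vr[B=327424/26855] → run B
t=31: (idle)
t=32: (idle)
t=33: (idle)
t=34: (idle)
t=35: (idle)

completion order = C, D, F, H, A, B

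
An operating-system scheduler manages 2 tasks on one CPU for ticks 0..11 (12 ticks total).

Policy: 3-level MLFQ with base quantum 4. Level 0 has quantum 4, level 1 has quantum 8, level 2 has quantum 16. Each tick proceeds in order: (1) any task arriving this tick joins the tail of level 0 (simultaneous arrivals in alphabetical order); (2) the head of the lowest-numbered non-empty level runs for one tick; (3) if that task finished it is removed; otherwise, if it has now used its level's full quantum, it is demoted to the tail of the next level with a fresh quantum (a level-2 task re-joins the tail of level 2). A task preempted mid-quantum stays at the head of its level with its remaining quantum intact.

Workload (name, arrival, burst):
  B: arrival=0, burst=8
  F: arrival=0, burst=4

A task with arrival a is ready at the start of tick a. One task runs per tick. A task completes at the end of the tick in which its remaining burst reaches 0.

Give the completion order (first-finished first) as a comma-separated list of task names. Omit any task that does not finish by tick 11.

t=0: L0/L1/L2 = BF/-/- → run B
t=1: L0/L1/L2 = BF/-/- → run B
t=2: L0/L1/L2 = BF/-/- → run B
t=3: L0/L1/L2 = BF/-/- → run B
t=4: L0/L1/L2 = F/B/- → run F
t=5: L0/L1/L2 = F/B/- → run F
t=6: L0/L1/L2 = F/B/- → run F
t=7: L0/L1/L2 = F/B/- → run F
t=8: L0/L1/L2 = -/B/- → run B
t=9: L0/L1/L2 = -/B/- → run B
t=10: L0/L1/L2 = -/B/- → run B
t=11: L0/L1/L2 = -/B/- → run B

completion order = F, B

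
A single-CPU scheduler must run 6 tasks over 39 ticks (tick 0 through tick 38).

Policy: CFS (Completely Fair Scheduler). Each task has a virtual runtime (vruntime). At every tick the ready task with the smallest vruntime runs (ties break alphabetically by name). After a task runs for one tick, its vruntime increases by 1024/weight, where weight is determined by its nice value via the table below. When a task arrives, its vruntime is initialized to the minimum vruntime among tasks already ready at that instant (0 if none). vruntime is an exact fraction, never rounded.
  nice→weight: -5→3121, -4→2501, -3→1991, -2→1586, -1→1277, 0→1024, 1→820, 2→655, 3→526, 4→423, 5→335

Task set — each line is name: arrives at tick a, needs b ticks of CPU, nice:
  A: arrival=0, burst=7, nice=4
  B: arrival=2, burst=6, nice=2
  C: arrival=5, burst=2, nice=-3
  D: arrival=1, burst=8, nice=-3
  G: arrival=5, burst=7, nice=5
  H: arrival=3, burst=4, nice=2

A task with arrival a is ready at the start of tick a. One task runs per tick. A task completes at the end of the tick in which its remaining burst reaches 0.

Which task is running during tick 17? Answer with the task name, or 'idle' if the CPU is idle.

running at tick 17 = B

t=0: vr[A=0] → run A
t=1: vr[A=1024/423 D=1024/423] → run A
t=2: vr[A=2048/423 B=1024/423 D=1024/423] → run B
t=3: vr[A=2048/423 B=1103872/277065 D=1024/423 H=1024/423] → run D
t=4: vr[A=2048/423 B=1103872/277065 D=2471936/842193 H=1024/423] → run H
t=5: vr[A=2048/423 B=1103872/277065 C=2471936/842193 D=2471936/842193 G=2471936/842193 H=1103872/277065] → run C
t=6: vr[A=2048/423 B=1103872/277065 C=2905088/842193 D=2471936/842193 G=2471936/842193 H=1103872/277065] → run D
t=7: vr[A=2048/423 B=1103872/277065 C=2905088/842193 D=2905088/842193 G=2471936/842193 H=1103872/277065] → run G
t=8: vr[A=2048/423 B=1103872/277065 C=2905088/842193 D=2905088/842193 G=1690504192/282134655 H=1103872/277065] → run C
t=9: vr[A=2048/423 B=1103872/277065 D=2905088/842193 G=1690504192/282134655 H=1103872/277065] → run D
t=10: vr[A=2048/423 B=1103872/277065 D=3338240/842193 G=1690504192/282134655 H=1103872/277065] → run D
t=11: vr[A=2048/423 B=1103872/277065 D=3771392/842193 G=1690504192/282134655 H=1103872/277065] → run B
t=12: vr[A=2048/423 B=1537024/277065 D=3771392/842193 G=1690504192/282134655 H=1103872/277065] → run H
t=13: vr[A=2048/423 B=1537024/277065 D=3771392/842193 G=1690504192/282134655 H=1537024/277065] → run D
t=14: vr[A=2048/423 B=1537024/277065 D=4204544/842193 G=1690504192/282134655 H=1537024/277065] → run A
t=15: vr[A=1024/141 B=1537024/277065 D=4204544/842193 G=1690504192/282134655 H=1537024/277065] → run D
t=16: vr[A=1024/141 B=1537024/277065 D=4637696/842193 G=1690504192/282134655 H=1537024/277065] → run D
t=17: vr[A=1024/141 B=1537024/277065 D=5070848/842193 G=1690504192/282134655 H=1537024/277065] → run B
t=18: vr[A=1024/141 B=1970176/277065 D=5070848/842193 G=1690504192/282134655 H=1537024/277065] → run H
t=19: vr[A=1024/141 B=1970176/277065 D=5070848/842193 G=1690504192/282134655 H=1970176/277065] → run G
t=20: vr[A=1024/141 B=1970176/277065 D=5070848/842193 G=2552909824/282134655 H=1970176/277065] → run D
t=21: vr[A=1024/141 B=1970176/277065 G=2552909824/282134655 H=1970176/277065] → run B
t=22: vr[A=1024/141 B=2403328/277065 G=2552909824/282134655 H=1970176/277065] → run H
t=23: vr[A=1024/141 B=2403328/277065 G=2552909824/282134655] → run A
t=24: vr[A=4096/423 B=2403328/277065 G=2552909824/282134655] → run B
t=25: vr[A=4096/423 B=567296/55413 G=2552909824/282134655] → run G
t=26: vr[A=4096/423 B=567296/55413 G=3415315456/282134655] → run A
t=27: vr[A=5120/423 B=567296/55413 G=3415315456/282134655] → run B
t=28: vr[A=5120/423 G=3415315456/282134655] → run A
t=29: vr[A=2048/141 G=3415315456/282134655] → run G
t=30: vr[A=2048/141 G=4277721088/282134655] → run A
t=31: vr[G=4277721088/282134655] → run G
t=32: vr[G=1028025344/56426931] → run G
t=33: vr[G=6002532352/282134655] → run G
t=34: (idle)
t=35: (idle)
t=36: (idle)
t=37: (idle)
t=38: (idle)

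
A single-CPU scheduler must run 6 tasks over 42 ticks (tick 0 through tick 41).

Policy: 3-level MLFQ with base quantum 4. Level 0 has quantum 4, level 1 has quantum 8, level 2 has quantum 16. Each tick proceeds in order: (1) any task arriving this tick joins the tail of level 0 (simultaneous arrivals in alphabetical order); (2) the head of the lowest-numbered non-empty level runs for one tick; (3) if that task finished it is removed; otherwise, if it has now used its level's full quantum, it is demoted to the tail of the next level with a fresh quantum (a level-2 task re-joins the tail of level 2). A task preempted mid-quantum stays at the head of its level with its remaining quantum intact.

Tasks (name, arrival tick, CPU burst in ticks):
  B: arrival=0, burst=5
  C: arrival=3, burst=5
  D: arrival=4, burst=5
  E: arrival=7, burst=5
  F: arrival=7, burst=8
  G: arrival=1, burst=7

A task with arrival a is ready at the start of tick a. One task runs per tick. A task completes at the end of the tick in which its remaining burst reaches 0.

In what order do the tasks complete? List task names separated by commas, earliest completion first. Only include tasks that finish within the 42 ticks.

t=0: L0/L1/L2 = B/-/- → run B
t=1: L0/L1/L2 = BG/-/- → run B
t=2: L0/L1/L2 = BG/-/- → run B
t=3: L0/L1/L2 = BGC/-/- → run B
t=4: L0/L1/L2 = GCD/B/- → run G
t=5: L0/L1/L2 = GCD/B/- → run G
t=6: L0/L1/L2 = GCD/B/- → run G
t=7: L0/L1/L2 = GCDEF/B/- → run G
t=8: L0/L1/L2 = CDEF/BG/- → run C
t=9: L0/L1/L2 = CDEF/BG/- → run C
t=10: L0/L1/L2 = CDEF/BG/- → run C
t=11: L0/L1/L2 = CDEF/BG/- → run C
t=12: L0/L1/L2 = DEF/BGC/- → run D
t=13: L0/L1/L2 = DEF/BGC/- → run D
t=14: L0/L1/L2 = DEF/BGC/- → run D
t=15: L0/L1/L2 = DEF/BGC/- → run D
t=16: L0/L1/L2 = EF/BGCD/- → run E
t=17: L0/L1/L2 = EF/BGCD/- → run E
t=18: L0/L1/L2 = EF/BGCD/- → run E
t=19: L0/L1/L2 = EF/BGCD/- → run E
t=20: L0/L1/L2 = F/BGCDE/- → run F
t=21: L0/L1/L2 = F/BGCDE/- → run F
t=22: L0/L1/L2 = F/BGCDE/- → run F
t=23: L0/L1/L2 = F/BGCDE/- → run F
t=24: L0/L1/L2 = -/BGCDEF/- → run B
t=25: L0/L1/L2 = -/GCDEF/- → run G
t=26: L0/L1/L2 = -/GCDEF/- → run G
t=27: L0/L1/L2 = -/GCDEF/- → run G
t=28: L0/L1/L2 = -/CDEF/- → run C
t=29: L0/L1/L2 = -/DEF/- → run D
t=30: L0/L1/L2 = -/EF/- → run E
t=31: L0/L1/L2 = -/F/- → run F
t=32: L0/L1/L2 = -/F/- → run F
t=33: L0/L1/L2 = -/F/- → run F
t=34: L0/L1/L2 = -/F/- → run F
t=35: (idle)
t=36: (idle)
t=37: (idle)
t=38: (idle)
t=39: (idle)
t=40: (idle)
t=41: (idle)

completion order = B, G, C, D, E, F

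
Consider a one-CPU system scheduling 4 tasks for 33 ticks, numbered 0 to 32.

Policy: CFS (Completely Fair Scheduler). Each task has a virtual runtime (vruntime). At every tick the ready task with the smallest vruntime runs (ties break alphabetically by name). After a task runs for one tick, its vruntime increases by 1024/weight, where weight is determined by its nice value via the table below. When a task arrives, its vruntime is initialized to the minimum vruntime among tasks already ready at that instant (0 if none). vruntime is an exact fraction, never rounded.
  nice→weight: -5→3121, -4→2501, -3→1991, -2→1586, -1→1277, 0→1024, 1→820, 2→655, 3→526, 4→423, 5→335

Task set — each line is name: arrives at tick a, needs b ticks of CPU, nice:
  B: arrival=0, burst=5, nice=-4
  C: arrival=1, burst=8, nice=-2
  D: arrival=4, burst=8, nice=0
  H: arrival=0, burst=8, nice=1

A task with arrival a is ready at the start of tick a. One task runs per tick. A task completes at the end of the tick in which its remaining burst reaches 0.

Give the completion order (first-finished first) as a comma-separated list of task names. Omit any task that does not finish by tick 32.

completion order = B, C, D, H

t=0: vr[B=0 H=0] → run B
t=1: vr[B=1024/2501 C=0 H=0] → run C
t=2: vr[B=1024/2501 C=512/793 H=0] → run H
t=3: vr[B=1024/2501 C=512/793 H=256/205] → run B
t=4: vr[B=2048/2501 C=512/793 D=512/793 H=256/205] → run C
t=5: vr[B=2048/2501 C=1024/793 D=512/793 H=256/205] → run D
t=6: vr[B=2048/2501 C=1024/793 D=1305/793 H=256/205] → run B
t=7: vr[B=3072/2501 C=1024/793 D=1305/793 H=256/205] → run B
t=8: vr[B=4096/2501 C=1024/793 D=1305/793 H=256/205] → run H
t=9: vr[B=4096/2501 C=1024/793 D=1305/793 H=512/205] → run C
t=10: vr[B=4096/2501 C=1536/793 D=1305/793 H=512/205] → run B
t=11: vr[C=1536/793 D=1305/793 H=512/205] → run D
t=12: vr[C=1536/793 D=2098/793 H=512/205] → run C
t=13: vr[C=2048/793 D=2098/793 H=512/205] → run H
t=14: vr[C=2048/793 D=2098/793 H=768/205] → run C
t=15: vr[C=2560/793 D=2098/793 H=768/205] → run D
t=16: vr[C=2560/793 D=2891/793 H=768/205] → run C
t=17: vr[C=3072/793 D=2891/793 H=768/205] → run D
t=18: vr[C=3072/793 D=3684/793 H=768/205] → run H
t=19: vr[C=3072/793 D=3684/793 H=1024/205] → run C
t=20: vr[C=3584/793 D=3684/793 H=1024/205] → run C
t=21: vr[D=3684/793 H=1024/205] → run D
t=22: vr[D=4477/793 H=1024/205] → run H
t=23: vr[D=4477/793 H=256/41] → run D
t=24: vr[D=5270/793 H=256/41] → run H
t=25: vr[D=5270/793 H=1536/205] → run D
t=26: vr[D=6063/793 H=1536/205] → run H
t=27: vr[D=6063/793 H=1792/205] → run D
t=28: vr[H=1792/205] → run H
t=29: (idle)
t=30: (idle)
t=31: (idle)
t=32: (idle)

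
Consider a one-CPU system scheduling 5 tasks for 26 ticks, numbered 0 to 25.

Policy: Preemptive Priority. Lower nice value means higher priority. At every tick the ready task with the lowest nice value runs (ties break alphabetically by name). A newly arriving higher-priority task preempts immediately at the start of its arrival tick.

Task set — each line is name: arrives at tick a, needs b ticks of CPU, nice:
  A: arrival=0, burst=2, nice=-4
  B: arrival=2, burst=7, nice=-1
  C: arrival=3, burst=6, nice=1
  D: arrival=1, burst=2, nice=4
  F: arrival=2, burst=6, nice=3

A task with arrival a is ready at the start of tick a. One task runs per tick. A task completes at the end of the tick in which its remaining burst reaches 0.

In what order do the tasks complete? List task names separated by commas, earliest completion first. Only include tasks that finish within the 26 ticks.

t=0: ready={A} → run A
t=1: ready={A,D} → run A
t=2: ready={B,D,F} → run B
t=3: ready={B,C,D,F} → run B
t=4: ready={B,C,D,F} → run B
t=5: ready={B,C,D,F} → run B
t=6: ready={B,C,D,F} → run B
t=7: ready={B,C,D,F} → run B
t=8: ready={B,C,D,F} → run B
t=9: ready={C,D,F} → run C
t=10: ready={C,D,F} → run C
t=11: ready={C,D,F} → run C
t=12: ready={C,D,F} → run C
t=13: ready={C,D,F} → run C
t=14: ready={C,D,F} → run C
t=15: ready={D,F} → run F
t=16: ready={D,F} → run F
t=17: ready={D,F} → run F
t=18: ready={D,F} → run F
t=19: ready={D,F} → run F
t=20: ready={D,F} → run F
t=21: ready={D} → run D
t=22: ready={D} → run D
t=23: (idle)
t=24: (idle)
t=25: (idle)

completion order = A, B, C, F, D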